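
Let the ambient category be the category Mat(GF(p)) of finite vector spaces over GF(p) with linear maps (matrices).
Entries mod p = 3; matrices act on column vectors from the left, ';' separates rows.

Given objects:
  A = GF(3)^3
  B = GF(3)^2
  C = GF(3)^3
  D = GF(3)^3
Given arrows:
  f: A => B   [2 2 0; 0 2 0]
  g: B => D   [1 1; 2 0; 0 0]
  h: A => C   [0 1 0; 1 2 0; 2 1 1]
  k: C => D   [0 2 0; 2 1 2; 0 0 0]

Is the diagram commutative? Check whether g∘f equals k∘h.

Answer: DOES NOT COMMUTE

Derivation:
Path 1 = f;g:
  e0=[1,0,0] f=>[2,0] g=>[2,1,0]
  e1=[0,1,0] f=>[2,2] g=>[1,1,0]
  e2=[0,0,1] f=>[0,0] g=>[0,0,0]
  result₁ = [2 1 0; 1 1 0; 0 0 0]
Path 2 = h;k:
  e0=[1,0,0] h=>[0,1,2] k=>[2,2,0]
  e1=[0,1,0] h=>[1,2,1] k=>[1,0,0]
  e2=[0,0,1] h=>[0,0,1] k=>[0,2,0]
  result₂ = [2 1 0; 2 0 2; 0 0 0]
Equal? distinct morphisms ✗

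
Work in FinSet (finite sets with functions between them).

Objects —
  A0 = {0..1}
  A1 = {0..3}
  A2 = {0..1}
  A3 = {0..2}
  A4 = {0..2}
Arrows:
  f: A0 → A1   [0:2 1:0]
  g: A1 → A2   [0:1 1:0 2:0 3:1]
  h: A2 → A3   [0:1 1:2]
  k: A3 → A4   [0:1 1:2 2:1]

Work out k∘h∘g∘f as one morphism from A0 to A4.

Answer: [0:2 1:1]

Trace:
  0 f→2 g→0 h→1 k→2
  1 f→0 g→1 h→2 k→1
⟦path⟧: [0:2 1:1]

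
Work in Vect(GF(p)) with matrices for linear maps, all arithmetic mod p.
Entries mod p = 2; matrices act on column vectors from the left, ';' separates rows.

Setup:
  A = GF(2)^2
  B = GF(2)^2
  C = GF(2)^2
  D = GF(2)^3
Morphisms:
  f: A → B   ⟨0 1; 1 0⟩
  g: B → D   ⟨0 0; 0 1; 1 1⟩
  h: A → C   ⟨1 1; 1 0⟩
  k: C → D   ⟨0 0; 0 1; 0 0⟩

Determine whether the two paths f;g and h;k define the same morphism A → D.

Path 1 = f;g:
  e0=(1,0) f→(0,1) g→(0,1,1)
  e1=(0,1) f→(1,0) g→(0,0,1)
  result₁ = ⟨0 0; 1 0; 1 1⟩
Path 2 = h;k:
  e0=(1,0) h→(1,1) k→(0,1,0)
  e1=(0,1) h→(1,0) k→(0,0,0)
  result₂ = ⟨0 0; 1 0; 0 0⟩
Equal? distinct morphisms ✗

Answer: DOES NOT COMMUTE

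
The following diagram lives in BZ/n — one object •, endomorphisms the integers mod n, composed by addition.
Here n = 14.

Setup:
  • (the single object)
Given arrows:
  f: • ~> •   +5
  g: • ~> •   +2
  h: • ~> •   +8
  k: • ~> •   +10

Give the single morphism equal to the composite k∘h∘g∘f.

  0 +5≡5 +2≡7 +8≡1 +10≡11  (mod 14)
⟦path⟧: +11

Answer: +11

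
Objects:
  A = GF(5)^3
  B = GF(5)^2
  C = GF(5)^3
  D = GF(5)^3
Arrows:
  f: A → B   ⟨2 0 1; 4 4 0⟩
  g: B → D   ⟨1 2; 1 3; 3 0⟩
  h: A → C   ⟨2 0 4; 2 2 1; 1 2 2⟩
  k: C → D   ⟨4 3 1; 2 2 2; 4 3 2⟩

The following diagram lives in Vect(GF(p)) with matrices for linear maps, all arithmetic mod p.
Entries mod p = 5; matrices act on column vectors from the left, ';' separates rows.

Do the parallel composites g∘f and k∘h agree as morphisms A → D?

Path 1 = f;g:
  e0=[1,0,0] f→[2,4] g→[0,4,1]
  e1=[0,1,0] f→[0,4] g→[3,2,0]
  e2=[0,0,1] f→[1,0] g→[1,1,3]
  result₁ = ⟨0 3 1; 4 2 1; 1 0 3⟩
Path 2 = h;k:
  e0=[1,0,0] h→[2,2,1] k→[0,0,1]
  e1=[0,1,0] h→[0,2,2] k→[3,3,0]
  e2=[0,0,1] h→[4,1,2] k→[1,4,3]
  result₂ = ⟨0 3 1; 0 3 4; 1 0 3⟩
Equal? differ; not commutative

Answer: DOES NOT COMMUTE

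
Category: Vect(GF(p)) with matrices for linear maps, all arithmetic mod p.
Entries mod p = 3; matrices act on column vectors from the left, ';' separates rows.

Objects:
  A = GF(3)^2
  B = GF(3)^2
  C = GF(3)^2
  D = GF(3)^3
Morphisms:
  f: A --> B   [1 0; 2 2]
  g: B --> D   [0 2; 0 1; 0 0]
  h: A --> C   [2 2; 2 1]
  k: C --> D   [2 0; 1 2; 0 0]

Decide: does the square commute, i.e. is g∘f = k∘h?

Path 1 = f;g:
  e0=⟨1,0⟩ f-->⟨1,2⟩ g-->⟨1,2,0⟩
  e1=⟨0,1⟩ f-->⟨0,2⟩ g-->⟨1,2,0⟩
  ⟦path⟧₁ = [1 1; 2 2; 0 0]
Path 2 = h;k:
  e0=⟨1,0⟩ h-->⟨2,2⟩ k-->⟨1,0,0⟩
  e1=⟨0,1⟩ h-->⟨2,1⟩ k-->⟨1,1,0⟩
  ⟦path⟧₂ = [1 1; 0 1; 0 0]
Equal? differ; not commutative

Answer: DOES NOT COMMUTE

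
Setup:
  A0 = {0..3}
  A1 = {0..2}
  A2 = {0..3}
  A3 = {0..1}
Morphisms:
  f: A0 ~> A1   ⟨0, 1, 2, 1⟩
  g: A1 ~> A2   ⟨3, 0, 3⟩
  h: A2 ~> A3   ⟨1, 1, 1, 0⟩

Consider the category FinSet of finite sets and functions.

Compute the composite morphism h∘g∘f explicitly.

Answer: ⟨0, 1, 0, 1⟩

Trace:
  0 f~>0 g~>3 h~>0
  1 f~>1 g~>0 h~>1
  2 f~>2 g~>3 h~>0
  3 f~>1 g~>0 h~>1
result: ⟨0, 1, 0, 1⟩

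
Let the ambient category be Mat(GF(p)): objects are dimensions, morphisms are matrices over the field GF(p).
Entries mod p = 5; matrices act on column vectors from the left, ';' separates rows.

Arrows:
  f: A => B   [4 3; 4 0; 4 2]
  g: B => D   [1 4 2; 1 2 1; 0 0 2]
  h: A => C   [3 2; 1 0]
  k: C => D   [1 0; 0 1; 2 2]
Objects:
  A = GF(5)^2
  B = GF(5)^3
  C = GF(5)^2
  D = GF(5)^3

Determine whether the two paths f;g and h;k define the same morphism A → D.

1) trace f;g:
  e0=(1,0) f=>(4,4,4) g=>(3,1,3)
  e1=(0,1) f=>(3,0,2) g=>(2,0,4)
  result₁ = [3 2; 1 0; 3 4]
2) trace h;k:
  e0=(1,0) h=>(3,1) k=>(3,1,3)
  e1=(0,1) h=>(2,0) k=>(2,0,4)
  result₂ = [3 2; 1 0; 3 4]
Equal? same morphism ✓

Answer: COMMUTES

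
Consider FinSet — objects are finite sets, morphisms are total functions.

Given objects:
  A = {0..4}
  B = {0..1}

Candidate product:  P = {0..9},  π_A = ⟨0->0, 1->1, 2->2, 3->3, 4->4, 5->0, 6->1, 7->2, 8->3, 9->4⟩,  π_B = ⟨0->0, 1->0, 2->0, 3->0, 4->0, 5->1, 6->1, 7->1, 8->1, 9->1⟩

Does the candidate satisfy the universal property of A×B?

Answer: VALID PRODUCT

Derivation:
|A|·|B| = 5·2 = 10;  |P| = 10
Check the pairing map k ↦ (π_A(k), π_B(k)):
  0 -> (0,0)
  1 -> (1,0)
  2 -> (2,0)
  3 -> (3,0)
  4 -> (4,0)
  5 -> (0,1)
  6 -> (1,1)
  7 -> (2,1)
  8 -> (3,1)
  9 -> (4,1)
distinct pairs in image: 10 / 10 needed
  → bijection onto A×B; projections well-typed.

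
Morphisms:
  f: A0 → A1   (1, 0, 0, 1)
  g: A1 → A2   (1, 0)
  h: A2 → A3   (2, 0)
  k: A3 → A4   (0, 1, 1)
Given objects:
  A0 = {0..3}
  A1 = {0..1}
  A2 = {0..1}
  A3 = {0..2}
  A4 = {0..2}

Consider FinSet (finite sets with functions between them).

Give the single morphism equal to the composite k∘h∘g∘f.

  0 f→1 g→0 h→2 k→1
  1 f→0 g→1 h→0 k→0
  2 f→0 g→1 h→0 k→0
  3 f→1 g→0 h→2 k→1
composite: (1, 0, 0, 1)

Answer: (1, 0, 0, 1)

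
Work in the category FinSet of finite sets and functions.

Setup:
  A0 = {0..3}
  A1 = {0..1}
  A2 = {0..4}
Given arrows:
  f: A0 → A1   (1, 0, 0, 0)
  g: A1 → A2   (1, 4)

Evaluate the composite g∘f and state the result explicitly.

  0 f→1 g→4
  1 f→0 g→1
  2 f→0 g→1
  3 f→0 g→1
composite: (4, 1, 1, 1)

Answer: (4, 1, 1, 1)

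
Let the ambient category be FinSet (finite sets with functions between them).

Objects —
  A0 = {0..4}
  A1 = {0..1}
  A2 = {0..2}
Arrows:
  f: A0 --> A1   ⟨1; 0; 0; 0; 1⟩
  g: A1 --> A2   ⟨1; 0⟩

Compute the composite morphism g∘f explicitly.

Answer: ⟨0; 1; 1; 1; 0⟩

Derivation:
  0 f-->1 g-->0
  1 f-->0 g-->1
  2 f-->0 g-->1
  3 f-->0 g-->1
  4 f-->1 g-->0
composite: ⟨0; 1; 1; 1; 0⟩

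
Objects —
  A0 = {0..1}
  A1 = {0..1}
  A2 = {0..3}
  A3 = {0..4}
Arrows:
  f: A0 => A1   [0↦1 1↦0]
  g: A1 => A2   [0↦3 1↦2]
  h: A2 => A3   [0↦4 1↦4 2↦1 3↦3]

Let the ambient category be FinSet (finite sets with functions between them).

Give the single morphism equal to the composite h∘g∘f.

Answer: [0↦1 1↦3]

Work:
  0 f=>1 g=>2 h=>1
  1 f=>0 g=>3 h=>3
result: [0↦1 1↦3]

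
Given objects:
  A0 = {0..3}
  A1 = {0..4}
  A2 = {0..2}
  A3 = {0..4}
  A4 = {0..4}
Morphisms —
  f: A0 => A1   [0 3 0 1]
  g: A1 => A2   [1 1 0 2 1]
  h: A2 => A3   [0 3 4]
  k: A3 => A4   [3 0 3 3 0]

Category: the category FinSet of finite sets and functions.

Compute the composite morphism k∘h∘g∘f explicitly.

  0 f=>0 g=>1 h=>3 k=>3
  1 f=>3 g=>2 h=>4 k=>0
  2 f=>0 g=>1 h=>3 k=>3
  3 f=>1 g=>1 h=>3 k=>3
⟦path⟧: [3 0 3 3]

Answer: [3 0 3 3]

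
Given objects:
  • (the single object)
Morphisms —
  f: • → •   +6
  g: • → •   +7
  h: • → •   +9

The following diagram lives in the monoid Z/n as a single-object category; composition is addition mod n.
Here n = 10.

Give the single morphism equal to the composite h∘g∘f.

Answer: +2

Work:
  0 +6≡6 +7≡3 +9≡2  (mod 10)
composite: +2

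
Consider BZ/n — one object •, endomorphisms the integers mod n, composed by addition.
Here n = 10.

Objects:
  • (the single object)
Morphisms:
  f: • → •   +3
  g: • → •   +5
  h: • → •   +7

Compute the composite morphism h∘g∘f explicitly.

Answer: +5

Derivation:
  0 +3≡3 +5≡8 +7≡5  (mod 10)
⟦path⟧: +5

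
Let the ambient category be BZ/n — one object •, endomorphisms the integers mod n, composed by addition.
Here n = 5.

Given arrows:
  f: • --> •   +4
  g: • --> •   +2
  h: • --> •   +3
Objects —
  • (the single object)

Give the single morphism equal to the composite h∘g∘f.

Answer: +4

Trace:
  0 +4≡4 +2≡1 +3≡4  (mod 5)
⟦path⟧: +4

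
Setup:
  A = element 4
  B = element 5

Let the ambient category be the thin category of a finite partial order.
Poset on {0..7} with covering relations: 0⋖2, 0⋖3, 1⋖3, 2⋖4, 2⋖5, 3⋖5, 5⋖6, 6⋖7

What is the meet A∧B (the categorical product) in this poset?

Answer: A∧B = 2

Work:
{x : x<=A ∧ x<=B} = {0,2}  (A=4, B=5)
  0 <= 2
  2 <= 2
glb = 2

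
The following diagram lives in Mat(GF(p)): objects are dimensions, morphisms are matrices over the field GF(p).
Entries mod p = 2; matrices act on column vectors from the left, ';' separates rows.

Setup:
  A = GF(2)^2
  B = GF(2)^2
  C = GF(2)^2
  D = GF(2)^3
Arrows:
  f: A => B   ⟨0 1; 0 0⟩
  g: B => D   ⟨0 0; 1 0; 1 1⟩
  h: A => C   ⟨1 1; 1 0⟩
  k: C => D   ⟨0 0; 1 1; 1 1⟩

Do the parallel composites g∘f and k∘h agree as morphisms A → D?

Answer: COMMUTES

Trace:
Path 1 = f;g:
  e0=⟨1,0⟩ f=>⟨0,0⟩ g=>⟨0,0,0⟩
  e1=⟨0,1⟩ f=>⟨1,0⟩ g=>⟨0,1,1⟩
  ⟦path⟧₁ = ⟨0 0; 0 1; 0 1⟩
Path 2 = h;k:
  e0=⟨1,0⟩ h=>⟨1,1⟩ k=>⟨0,0,0⟩
  e1=⟨0,1⟩ h=>⟨1,0⟩ k=>⟨0,1,1⟩
  ⟦path⟧₂ = ⟨0 0; 0 1; 0 1⟩
Equal? same morphism ✓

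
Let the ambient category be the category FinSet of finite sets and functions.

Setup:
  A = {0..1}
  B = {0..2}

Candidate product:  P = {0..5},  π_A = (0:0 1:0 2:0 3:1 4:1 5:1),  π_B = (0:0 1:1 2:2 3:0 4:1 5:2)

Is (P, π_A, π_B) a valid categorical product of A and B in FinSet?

Answer: VALID PRODUCT

Work:
|A|·|B| = 2·3 = 6;  |P| = 6
Check the pairing map k ↦ (π_A(k), π_B(k)):
  0 : (0,0)
  1 : (0,1)
  2 : (0,2)
  3 : (1,0)
  4 : (1,1)
  5 : (1,2)
distinct pairs in image: 6 / 6 needed
  → bijection onto A×B; projections well-typed.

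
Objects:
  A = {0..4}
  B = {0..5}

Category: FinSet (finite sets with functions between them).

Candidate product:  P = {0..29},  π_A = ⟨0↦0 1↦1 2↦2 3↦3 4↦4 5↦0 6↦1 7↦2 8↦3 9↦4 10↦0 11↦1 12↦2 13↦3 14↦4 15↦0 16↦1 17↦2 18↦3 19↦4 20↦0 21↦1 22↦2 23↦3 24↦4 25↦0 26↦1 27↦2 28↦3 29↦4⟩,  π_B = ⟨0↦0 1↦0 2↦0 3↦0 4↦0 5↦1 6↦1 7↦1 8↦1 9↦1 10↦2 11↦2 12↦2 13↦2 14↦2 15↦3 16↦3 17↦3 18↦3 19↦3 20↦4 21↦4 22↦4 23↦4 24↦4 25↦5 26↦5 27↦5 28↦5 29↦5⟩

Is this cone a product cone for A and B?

Answer: VALID PRODUCT

Work:
|A|·|B| = 5·6 = 30;  |P| = 30
Check the pairing map k ↦ (π_A(k), π_B(k)):
  0 ↦ (0,0)
  1 ↦ (1,0)
  2 ↦ (2,0)
  3 ↦ (3,0)
  4 ↦ (4,0)
  5 ↦ (0,1)
  6 ↦ (1,1)
  7 ↦ (2,1)
  8 ↦ (3,1)
  9 ↦ (4,1)
  10 ↦ (0,2)
  11 ↦ (1,2)
  12 ↦ (2,2)
  13 ↦ (3,2)
  14 ↦ (4,2)
  15 ↦ (0,3)
  16 ↦ (1,3)
  17 ↦ (2,3)
  18 ↦ (3,3)
  19 ↦ (4,3)
  20 ↦ (0,4)
  21 ↦ (1,4)
  22 ↦ (2,4)
  23 ↦ (3,4)
  24 ↦ (4,4)
  25 ↦ (0,5)
  26 ↦ (1,5)
  27 ↦ (2,5)
  28 ↦ (3,5)
  29 ↦ (4,5)
distinct pairs in image: 30 / 30 needed
  → bijection onto A×B; projections well-typed.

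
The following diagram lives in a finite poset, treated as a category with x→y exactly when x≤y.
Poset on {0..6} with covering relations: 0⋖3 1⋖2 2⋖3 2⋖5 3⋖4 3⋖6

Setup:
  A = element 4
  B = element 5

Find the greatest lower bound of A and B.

{x : x⊑A ∧ x⊑B} = {1,2}  (A=4, B=5)
  1 ⊑ 2
  2 ⊑ 2
glb = 2

Answer: A∧B = 2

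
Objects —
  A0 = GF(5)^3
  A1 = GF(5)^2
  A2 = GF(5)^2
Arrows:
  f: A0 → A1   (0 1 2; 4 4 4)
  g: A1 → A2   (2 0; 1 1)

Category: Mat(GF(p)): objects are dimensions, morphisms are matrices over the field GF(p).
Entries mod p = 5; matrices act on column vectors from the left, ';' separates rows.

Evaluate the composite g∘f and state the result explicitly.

  e0=(1,0,0) f→(0,4) g→(0,4)
  e1=(0,1,0) f→(1,4) g→(2,0)
  e2=(0,0,1) f→(2,4) g→(4,1)
result: (0 2 4; 4 0 1)

Answer: (0 2 4; 4 0 1)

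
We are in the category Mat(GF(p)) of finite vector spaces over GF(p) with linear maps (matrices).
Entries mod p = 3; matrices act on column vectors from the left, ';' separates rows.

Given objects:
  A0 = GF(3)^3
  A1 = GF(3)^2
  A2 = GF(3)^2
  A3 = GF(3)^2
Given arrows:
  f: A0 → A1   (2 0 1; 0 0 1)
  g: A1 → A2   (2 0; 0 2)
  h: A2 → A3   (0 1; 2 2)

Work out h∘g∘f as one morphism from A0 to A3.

Answer: (0 0 2; 2 0 2)

Trace:
  e0=[1,0,0] f→[2,0] g→[1,0] h→[0,2]
  e1=[0,1,0] f→[0,0] g→[0,0] h→[0,0]
  e2=[0,0,1] f→[1,1] g→[2,2] h→[2,2]
result: (0 0 2; 2 0 2)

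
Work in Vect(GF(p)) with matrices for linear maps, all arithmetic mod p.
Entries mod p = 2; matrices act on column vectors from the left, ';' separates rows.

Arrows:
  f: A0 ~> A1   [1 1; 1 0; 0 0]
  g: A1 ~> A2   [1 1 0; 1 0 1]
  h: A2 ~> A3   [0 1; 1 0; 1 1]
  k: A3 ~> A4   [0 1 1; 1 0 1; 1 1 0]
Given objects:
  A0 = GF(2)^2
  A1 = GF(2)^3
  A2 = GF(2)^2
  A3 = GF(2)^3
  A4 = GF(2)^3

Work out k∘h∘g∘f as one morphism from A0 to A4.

  e0=[1,0] f~>[1,1,0] g~>[0,1] h~>[1,0,1] k~>[1,0,1]
  e1=[0,1] f~>[1,0,0] g~>[1,1] h~>[1,1,0] k~>[1,1,0]
composite: [1 1; 0 1; 1 0]

Answer: [1 1; 0 1; 1 0]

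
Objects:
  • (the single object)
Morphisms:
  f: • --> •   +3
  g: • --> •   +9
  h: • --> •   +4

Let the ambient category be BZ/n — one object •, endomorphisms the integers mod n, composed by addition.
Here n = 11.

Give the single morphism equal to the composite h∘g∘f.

Answer: +5

Trace:
  0 +3≡3 +9≡1 +4≡5  (mod 11)
composite: +5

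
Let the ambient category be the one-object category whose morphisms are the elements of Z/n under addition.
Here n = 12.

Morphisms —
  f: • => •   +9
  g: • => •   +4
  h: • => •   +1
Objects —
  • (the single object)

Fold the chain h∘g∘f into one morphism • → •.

  0 +9≡9 +4≡1 +1≡2  (mod 12)
composite: +2

Answer: +2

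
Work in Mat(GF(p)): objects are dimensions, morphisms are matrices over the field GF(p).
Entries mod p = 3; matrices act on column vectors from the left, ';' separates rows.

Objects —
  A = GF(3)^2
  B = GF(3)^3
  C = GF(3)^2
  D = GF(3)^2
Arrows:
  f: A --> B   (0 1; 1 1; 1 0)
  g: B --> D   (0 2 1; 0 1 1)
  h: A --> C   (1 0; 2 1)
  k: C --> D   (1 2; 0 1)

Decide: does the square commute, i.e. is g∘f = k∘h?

Answer: DOES NOT COMMUTE

Derivation:
Along f;g (path 1):
  e0=[1,0] f-->[0,1,1] g-->[0,2]
  e1=[0,1] f-->[1,1,0] g-->[2,1]
  ⟦path⟧₁ = (0 2; 2 1)
Along h;k (path 2):
  e0=[1,0] h-->[1,2] k-->[2,2]
  e1=[0,1] h-->[0,1] k-->[2,1]
  ⟦path⟧₂ = (2 2; 2 1)
Equal? distinct morphisms ✗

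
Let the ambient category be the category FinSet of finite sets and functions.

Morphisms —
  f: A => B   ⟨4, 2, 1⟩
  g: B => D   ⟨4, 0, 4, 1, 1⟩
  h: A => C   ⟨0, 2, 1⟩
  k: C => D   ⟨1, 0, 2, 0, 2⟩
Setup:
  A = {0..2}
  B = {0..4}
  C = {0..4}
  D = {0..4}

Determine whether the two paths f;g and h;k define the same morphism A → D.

1) trace f;g:
  0 f=>4 g=>1
  1 f=>2 g=>4
  2 f=>1 g=>0
  result₁ = ⟨1, 4, 0⟩
2) trace h;k:
  0 h=>0 k=>1
  1 h=>2 k=>2
  2 h=>1 k=>0
  result₂ = ⟨1, 2, 0⟩
Equal? distinct morphisms ✗

Answer: DOES NOT COMMUTE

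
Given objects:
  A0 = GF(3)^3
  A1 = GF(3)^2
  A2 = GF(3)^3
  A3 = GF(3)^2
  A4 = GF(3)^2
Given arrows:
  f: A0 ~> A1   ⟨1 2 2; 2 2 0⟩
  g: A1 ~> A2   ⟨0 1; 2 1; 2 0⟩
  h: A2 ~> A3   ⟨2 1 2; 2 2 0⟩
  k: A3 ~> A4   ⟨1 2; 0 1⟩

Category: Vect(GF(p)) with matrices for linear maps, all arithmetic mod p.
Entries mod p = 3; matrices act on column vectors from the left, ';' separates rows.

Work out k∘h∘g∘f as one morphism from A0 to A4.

Answer: ⟨0 2 1; 0 1 2⟩

Derivation:
  e0=⟨1,0,0⟩ f~>⟨1,2⟩ g~>⟨2,1,2⟩ h~>⟨0,0⟩ k~>⟨0,0⟩
  e1=⟨0,1,0⟩ f~>⟨2,2⟩ g~>⟨2,0,1⟩ h~>⟨0,1⟩ k~>⟨2,1⟩
  e2=⟨0,0,1⟩ f~>⟨2,0⟩ g~>⟨0,1,1⟩ h~>⟨0,2⟩ k~>⟨1,2⟩
⟦path⟧: ⟨0 2 1; 0 1 2⟩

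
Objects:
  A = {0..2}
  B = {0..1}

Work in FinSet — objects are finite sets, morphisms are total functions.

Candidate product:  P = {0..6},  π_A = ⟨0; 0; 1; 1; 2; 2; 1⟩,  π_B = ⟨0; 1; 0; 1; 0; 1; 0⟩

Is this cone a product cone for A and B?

|A|·|B| = 3·2 = 6;  |P| = 7
  → cardinalities differ; no bijection possible.

Answer: NOT A VALID PRODUCT — |P|=7 ≠ |A|·|B|=6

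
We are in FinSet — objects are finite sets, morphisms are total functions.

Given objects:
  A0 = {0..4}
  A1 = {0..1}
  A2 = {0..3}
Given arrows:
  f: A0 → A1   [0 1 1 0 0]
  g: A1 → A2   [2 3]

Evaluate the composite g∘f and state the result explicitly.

Answer: [2 3 3 2 2]

Derivation:
  0 f→0 g→2
  1 f→1 g→3
  2 f→1 g→3
  3 f→0 g→2
  4 f→0 g→2
composite: [2 3 3 2 2]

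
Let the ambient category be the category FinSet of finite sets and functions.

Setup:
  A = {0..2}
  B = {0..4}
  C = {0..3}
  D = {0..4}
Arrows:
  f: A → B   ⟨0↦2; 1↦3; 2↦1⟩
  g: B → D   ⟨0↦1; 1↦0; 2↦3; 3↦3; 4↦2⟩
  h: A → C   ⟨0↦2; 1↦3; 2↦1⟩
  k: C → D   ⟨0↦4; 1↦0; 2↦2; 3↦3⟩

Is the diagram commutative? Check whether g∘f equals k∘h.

Path 1 = f;g:
  0 f→2 g→3
  1 f→3 g→3
  2 f→1 g→0
  ⟦path⟧₁ = ⟨0↦3; 1↦3; 2↦0⟩
Path 2 = h;k:
  0 h→2 k→2
  1 h→3 k→3
  2 h→1 k→0
  ⟦path⟧₂ = ⟨0↦2; 1↦3; 2↦0⟩
Equal? NO — does not commute

Answer: DOES NOT COMMUTE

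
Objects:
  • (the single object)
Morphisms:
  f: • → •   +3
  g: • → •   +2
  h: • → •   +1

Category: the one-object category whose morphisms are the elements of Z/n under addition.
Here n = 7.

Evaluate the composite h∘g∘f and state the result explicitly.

Answer: +6

Trace:
  0 +3≡3 +2≡5 +1≡6  (mod 7)
result: +6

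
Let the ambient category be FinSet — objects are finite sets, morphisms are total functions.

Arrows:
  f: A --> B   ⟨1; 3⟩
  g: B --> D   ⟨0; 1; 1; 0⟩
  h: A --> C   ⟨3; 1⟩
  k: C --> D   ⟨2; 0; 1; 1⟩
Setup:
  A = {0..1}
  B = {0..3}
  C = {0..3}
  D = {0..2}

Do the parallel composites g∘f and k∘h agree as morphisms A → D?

Path 1 = f;g:
  0 f-->1 g-->1
  1 f-->3 g-->0
  result₁ = ⟨1; 0⟩
Path 2 = h;k:
  0 h-->3 k-->1
  1 h-->1 k-->0
  result₂ = ⟨1; 0⟩
Equal? YES — commutes

Answer: COMMUTES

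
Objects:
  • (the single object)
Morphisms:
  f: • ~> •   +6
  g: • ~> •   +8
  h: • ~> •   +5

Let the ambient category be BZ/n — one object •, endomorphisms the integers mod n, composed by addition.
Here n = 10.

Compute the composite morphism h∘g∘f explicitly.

Answer: +9

Trace:
  0 +6≡6 +8≡4 +5≡9  (mod 10)
composite: +9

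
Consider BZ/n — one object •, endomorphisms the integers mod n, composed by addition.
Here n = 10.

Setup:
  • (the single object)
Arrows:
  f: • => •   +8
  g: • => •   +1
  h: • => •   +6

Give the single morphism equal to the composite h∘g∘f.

Answer: +5

Work:
  0 +8≡8 +1≡9 +6≡5  (mod 10)
composite: +5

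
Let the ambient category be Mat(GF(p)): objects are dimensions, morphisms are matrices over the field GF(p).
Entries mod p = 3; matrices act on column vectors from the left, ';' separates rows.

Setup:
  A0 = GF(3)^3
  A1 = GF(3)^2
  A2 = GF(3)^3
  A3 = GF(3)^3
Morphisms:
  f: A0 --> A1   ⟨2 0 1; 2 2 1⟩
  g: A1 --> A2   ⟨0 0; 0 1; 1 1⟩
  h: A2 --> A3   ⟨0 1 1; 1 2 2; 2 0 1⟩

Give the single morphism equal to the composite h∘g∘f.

  e0=(1,0,0) f-->(2,2) g-->(0,2,1) h-->(0,0,1)
  e1=(0,1,0) f-->(0,2) g-->(0,2,2) h-->(1,2,2)
  e2=(0,0,1) f-->(1,1) g-->(0,1,2) h-->(0,0,2)
composite: ⟨0 1 0; 0 2 0; 1 2 2⟩

Answer: ⟨0 1 0; 0 2 0; 1 2 2⟩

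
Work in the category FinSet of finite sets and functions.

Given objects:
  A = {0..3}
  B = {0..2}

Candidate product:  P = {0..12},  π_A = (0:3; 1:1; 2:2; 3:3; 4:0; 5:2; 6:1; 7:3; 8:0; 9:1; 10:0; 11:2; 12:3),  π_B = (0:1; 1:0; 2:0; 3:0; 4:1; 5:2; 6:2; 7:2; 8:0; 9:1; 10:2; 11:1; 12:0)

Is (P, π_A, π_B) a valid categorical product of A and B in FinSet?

|A|·|B| = 4·3 = 12;  |P| = 13
  → cardinalities differ; no bijection possible.

Answer: NOT A VALID PRODUCT — |P|=13 ≠ |A|·|B|=12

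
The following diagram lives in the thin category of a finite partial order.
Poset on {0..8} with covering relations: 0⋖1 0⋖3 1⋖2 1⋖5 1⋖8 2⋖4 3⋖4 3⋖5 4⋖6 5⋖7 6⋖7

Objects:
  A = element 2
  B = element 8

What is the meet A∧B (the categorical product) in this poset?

{x : x≤A ∧ x≤B} = {0,1}  (A=2, B=8)
  0 ≤ 1
  1 ≤ 1
glb = 1

Answer: A∧B = 1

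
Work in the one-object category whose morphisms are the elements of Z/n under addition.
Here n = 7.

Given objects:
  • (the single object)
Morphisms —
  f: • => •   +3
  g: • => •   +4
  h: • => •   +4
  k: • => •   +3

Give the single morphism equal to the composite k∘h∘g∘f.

  0 +3≡3 +4≡0 +4≡4 +3≡0  (mod 7)
composite: +0

Answer: +0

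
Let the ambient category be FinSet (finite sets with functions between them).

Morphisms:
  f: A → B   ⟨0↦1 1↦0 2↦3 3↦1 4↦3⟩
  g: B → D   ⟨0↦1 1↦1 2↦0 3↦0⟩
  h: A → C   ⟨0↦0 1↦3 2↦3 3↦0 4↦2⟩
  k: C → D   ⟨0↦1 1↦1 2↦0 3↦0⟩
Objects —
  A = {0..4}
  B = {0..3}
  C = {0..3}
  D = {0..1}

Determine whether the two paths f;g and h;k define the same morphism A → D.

Answer: DOES NOT COMMUTE

Trace:
1) trace f;g:
  0 f→1 g→1
  1 f→0 g→1
  2 f→3 g→0
  3 f→1 g→1
  4 f→3 g→0
  ⟦path⟧₁ = ⟨0↦1 1↦1 2↦0 3↦1 4↦0⟩
2) trace h;k:
  0 h→0 k→1
  1 h→3 k→0
  2 h→3 k→0
  3 h→0 k→1
  4 h→2 k→0
  ⟦path⟧₂ = ⟨0↦1 1↦0 2↦0 3↦1 4↦0⟩
Equal? distinct morphisms ✗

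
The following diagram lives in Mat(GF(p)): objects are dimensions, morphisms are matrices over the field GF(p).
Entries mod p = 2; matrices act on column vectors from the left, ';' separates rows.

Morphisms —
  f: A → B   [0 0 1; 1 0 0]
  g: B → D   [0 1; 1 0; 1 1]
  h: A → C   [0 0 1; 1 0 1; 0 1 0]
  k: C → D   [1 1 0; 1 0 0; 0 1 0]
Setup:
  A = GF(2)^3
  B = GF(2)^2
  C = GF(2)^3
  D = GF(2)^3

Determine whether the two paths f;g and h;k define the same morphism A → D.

Answer: COMMUTES

Work:
Path 1 = f;g:
  e0=(1,0,0) f→(0,1) g→(1,0,1)
  e1=(0,1,0) f→(0,0) g→(0,0,0)
  e2=(0,0,1) f→(1,0) g→(0,1,1)
  composite₁ = [1 0 0; 0 0 1; 1 0 1]
Path 2 = h;k:
  e0=(1,0,0) h→(0,1,0) k→(1,0,1)
  e1=(0,1,0) h→(0,0,1) k→(0,0,0)
  e2=(0,0,1) h→(1,1,0) k→(0,1,1)
  composite₂ = [1 0 0; 0 0 1; 1 0 1]
Equal? YES — commutes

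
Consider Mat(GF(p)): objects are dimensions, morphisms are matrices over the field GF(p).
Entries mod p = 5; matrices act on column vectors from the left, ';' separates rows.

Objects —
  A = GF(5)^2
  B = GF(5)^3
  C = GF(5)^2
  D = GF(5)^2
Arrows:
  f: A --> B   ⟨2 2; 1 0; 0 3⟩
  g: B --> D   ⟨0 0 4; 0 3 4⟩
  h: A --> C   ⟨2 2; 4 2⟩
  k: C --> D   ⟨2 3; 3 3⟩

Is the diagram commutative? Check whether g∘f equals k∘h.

Path 1 = f;g:
  e0=(1,0) f-->(2,1,0) g-->(0,3)
  e1=(0,1) f-->(2,0,3) g-->(2,2)
  result₁ = ⟨0 2; 3 2⟩
Path 2 = h;k:
  e0=(1,0) h-->(2,4) k-->(1,3)
  e1=(0,1) h-->(2,2) k-->(0,2)
  result₂ = ⟨1 0; 3 2⟩
Equal? differ; not commutative

Answer: DOES NOT COMMUTE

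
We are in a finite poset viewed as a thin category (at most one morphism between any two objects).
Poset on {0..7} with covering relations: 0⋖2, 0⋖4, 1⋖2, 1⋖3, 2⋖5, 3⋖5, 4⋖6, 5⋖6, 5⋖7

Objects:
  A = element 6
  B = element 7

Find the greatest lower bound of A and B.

Answer: A∧B = 5

Work:
Common predecessors of 6,7: {0,1,2,3,5}
  0 ≤ 5
  1 ≤ 5
  2 ≤ 5
  3 ≤ 5
  5 ≤ 5
glb = 5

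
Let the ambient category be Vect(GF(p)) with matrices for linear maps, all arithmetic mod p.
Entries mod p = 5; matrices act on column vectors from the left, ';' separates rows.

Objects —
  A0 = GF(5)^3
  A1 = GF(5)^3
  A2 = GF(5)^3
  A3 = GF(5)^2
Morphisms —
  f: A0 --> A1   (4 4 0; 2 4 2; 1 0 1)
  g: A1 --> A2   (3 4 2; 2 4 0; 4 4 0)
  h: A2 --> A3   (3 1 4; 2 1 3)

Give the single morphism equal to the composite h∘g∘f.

Answer: (3 1 0; 2 1 2)

Work:
  e0=(1,0,0) f-->(4,2,1) g-->(2,1,4) h-->(3,2)
  e1=(0,1,0) f-->(4,4,0) g-->(3,4,2) h-->(1,1)
  e2=(0,0,1) f-->(0,2,1) g-->(0,3,3) h-->(0,2)
result: (3 1 0; 2 1 2)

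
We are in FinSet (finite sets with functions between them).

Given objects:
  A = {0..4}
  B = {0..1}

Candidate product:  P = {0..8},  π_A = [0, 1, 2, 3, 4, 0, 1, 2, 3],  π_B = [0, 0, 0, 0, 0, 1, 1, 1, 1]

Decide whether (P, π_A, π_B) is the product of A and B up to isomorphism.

|A|·|B| = 5·2 = 10;  |P| = 9
  → cardinalities differ; no bijection possible.

Answer: NOT A VALID PRODUCT — |P|=9 ≠ |A|·|B|=10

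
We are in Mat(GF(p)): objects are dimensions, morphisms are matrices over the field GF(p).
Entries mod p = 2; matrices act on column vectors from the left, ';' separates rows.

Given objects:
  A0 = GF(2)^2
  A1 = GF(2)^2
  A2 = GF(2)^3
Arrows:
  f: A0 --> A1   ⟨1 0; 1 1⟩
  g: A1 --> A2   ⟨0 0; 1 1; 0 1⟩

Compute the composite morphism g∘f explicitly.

Answer: ⟨0 0; 0 1; 1 1⟩

Derivation:
  e0=(1,0) f-->(1,1) g-->(0,0,1)
  e1=(0,1) f-->(0,1) g-->(0,1,1)
composite: ⟨0 0; 0 1; 1 1⟩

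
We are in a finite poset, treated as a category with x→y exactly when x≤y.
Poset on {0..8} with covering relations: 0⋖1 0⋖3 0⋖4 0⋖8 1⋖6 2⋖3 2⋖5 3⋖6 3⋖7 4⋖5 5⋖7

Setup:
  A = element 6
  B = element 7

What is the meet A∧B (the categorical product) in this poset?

Common predecessors of 6,7: {0,2,3}
  0 ≤ 3
  2 ≤ 3
  3 ≤ 3
glb = 3

Answer: A∧B = 3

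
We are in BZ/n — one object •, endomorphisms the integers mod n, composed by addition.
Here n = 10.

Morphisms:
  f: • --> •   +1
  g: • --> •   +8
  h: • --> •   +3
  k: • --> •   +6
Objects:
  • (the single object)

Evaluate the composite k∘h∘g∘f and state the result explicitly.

Answer: +8

Trace:
  0 +1≡1 +8≡9 +3≡2 +6≡8  (mod 10)
⟦path⟧: +8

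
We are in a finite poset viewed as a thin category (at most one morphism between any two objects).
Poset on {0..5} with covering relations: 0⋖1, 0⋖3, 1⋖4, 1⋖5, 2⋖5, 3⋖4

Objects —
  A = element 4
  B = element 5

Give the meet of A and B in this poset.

{x : x≤A ∧ x≤B} = {0,1}  (A=4, B=5)
  0 ≤ 1
  1 ≤ 1
glb = 1

Answer: A∧B = 1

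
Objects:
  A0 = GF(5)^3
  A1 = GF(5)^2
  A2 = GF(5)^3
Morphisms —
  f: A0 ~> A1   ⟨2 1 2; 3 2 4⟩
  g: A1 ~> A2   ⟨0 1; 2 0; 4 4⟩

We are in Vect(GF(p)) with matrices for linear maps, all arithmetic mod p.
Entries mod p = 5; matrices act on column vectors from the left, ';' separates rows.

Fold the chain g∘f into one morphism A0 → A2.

  e0=[1,0,0] f~>[2,3] g~>[3,4,0]
  e1=[0,1,0] f~>[1,2] g~>[2,2,2]
  e2=[0,0,1] f~>[2,4] g~>[4,4,4]
⟦path⟧: ⟨3 2 4; 4 2 4; 0 2 4⟩

Answer: ⟨3 2 4; 4 2 4; 0 2 4⟩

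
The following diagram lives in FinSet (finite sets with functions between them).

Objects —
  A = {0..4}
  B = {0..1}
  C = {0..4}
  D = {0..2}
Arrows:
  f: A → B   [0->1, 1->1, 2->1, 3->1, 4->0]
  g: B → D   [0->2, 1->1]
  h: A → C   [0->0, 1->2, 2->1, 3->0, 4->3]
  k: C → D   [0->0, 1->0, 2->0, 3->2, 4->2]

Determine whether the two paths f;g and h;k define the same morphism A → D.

Answer: DOES NOT COMMUTE

Trace:
1) trace f;g:
  0 f→1 g→1
  1 f→1 g→1
  2 f→1 g→1
  3 f→1 g→1
  4 f→0 g→2
  ⟦path⟧₁ = [0->1, 1->1, 2->1, 3->1, 4->2]
2) trace h;k:
  0 h→0 k→0
  1 h→2 k→0
  2 h→1 k→0
  3 h→0 k→0
  4 h→3 k→2
  ⟦path⟧₂ = [0->0, 1->0, 2->0, 3->0, 4->2]
Equal? differ; not commutative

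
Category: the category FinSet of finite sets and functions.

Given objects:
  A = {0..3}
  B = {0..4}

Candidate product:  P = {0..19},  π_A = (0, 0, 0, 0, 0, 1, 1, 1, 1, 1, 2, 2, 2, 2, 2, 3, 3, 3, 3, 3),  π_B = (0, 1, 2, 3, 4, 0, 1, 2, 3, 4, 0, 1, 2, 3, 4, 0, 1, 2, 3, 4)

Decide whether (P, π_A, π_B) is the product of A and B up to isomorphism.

|A|·|B| = 4·5 = 20;  |P| = 20
Check the pairing map k ↦ (π_A(k), π_B(k)):
  0 : (0,0)
  1 : (0,1)
  2 : (0,2)
  3 : (0,3)
  4 : (0,4)
  5 : (1,0)
  6 : (1,1)
  7 : (1,2)
  8 : (1,3)
  9 : (1,4)
  10 : (2,0)
  11 : (2,1)
  12 : (2,2)
  13 : (2,3)
  14 : (2,4)
  15 : (3,0)
  16 : (3,1)
  17 : (3,2)
  18 : (3,3)
  19 : (3,4)
distinct pairs in image: 20 / 20 needed
  → bijection onto A×B; projections well-typed.

Answer: VALID PRODUCT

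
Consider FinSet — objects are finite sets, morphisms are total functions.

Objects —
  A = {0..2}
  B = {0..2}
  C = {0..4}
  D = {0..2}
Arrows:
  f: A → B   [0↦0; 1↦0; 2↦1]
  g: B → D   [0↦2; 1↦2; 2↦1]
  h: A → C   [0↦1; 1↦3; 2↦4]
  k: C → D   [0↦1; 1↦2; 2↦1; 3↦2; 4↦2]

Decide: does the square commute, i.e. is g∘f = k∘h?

Answer: COMMUTES

Work:
Along f;g (path 1):
  0 f→0 g→2
  1 f→0 g→2
  2 f→1 g→2
  ⟦path⟧₁ = [0↦2; 1↦2; 2↦2]
Along h;k (path 2):
  0 h→1 k→2
  1 h→3 k→2
  2 h→4 k→2
  ⟦path⟧₂ = [0↦2; 1↦2; 2↦2]
Equal? equal; square commutes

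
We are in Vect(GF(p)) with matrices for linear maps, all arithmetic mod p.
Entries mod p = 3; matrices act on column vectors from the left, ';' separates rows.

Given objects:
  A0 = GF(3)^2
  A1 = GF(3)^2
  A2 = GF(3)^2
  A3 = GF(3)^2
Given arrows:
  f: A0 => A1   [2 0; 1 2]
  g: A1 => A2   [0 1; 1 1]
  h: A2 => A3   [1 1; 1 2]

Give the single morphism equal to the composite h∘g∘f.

Answer: [1 1; 1 0]

Derivation:
  e0=[1,0] f=>[2,1] g=>[1,0] h=>[1,1]
  e1=[0,1] f=>[0,2] g=>[2,2] h=>[1,0]
result: [1 1; 1 0]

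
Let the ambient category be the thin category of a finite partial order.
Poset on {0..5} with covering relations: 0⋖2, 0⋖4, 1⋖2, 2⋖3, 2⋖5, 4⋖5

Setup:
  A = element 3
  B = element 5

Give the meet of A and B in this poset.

Lower bounds of A=3 and B=5: {0,1,2}
  0 ⊑ 2
  1 ⊑ 2
  2 ⊑ 2
glb = 2

Answer: A∧B = 2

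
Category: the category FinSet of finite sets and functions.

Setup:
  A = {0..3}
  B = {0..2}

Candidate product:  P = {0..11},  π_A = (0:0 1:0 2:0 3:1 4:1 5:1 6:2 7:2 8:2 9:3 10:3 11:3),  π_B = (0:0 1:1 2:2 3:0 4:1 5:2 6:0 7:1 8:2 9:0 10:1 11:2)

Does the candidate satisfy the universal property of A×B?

Answer: VALID PRODUCT

Work:
|A|·|B| = 4·3 = 12;  |P| = 12
Check the pairing map k ↦ (π_A(k), π_B(k)):
  0 : (0,0)
  1 : (0,1)
  2 : (0,2)
  3 : (1,0)
  4 : (1,1)
  5 : (1,2)
  6 : (2,0)
  7 : (2,1)
  8 : (2,2)
  9 : (3,0)
  10 : (3,1)
  11 : (3,2)
distinct pairs in image: 12 / 12 needed
  → bijection onto A×B; projections well-typed.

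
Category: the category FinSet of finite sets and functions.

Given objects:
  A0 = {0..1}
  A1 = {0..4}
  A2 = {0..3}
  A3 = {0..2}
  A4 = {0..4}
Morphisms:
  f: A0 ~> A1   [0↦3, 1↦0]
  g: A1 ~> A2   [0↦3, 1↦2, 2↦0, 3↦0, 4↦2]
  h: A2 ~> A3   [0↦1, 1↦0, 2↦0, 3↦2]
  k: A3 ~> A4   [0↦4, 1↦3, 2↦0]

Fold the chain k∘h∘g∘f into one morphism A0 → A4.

Answer: [0↦3, 1↦0]

Derivation:
  0 f~>3 g~>0 h~>1 k~>3
  1 f~>0 g~>3 h~>2 k~>0
result: [0↦3, 1↦0]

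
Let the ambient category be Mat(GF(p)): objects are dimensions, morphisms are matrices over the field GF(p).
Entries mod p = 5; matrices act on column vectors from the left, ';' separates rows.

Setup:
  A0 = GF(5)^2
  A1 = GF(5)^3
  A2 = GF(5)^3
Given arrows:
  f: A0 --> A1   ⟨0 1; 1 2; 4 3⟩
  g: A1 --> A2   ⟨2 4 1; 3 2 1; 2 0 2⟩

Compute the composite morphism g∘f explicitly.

  e0=(1,0) f-->(0,1,4) g-->(3,1,3)
  e1=(0,1) f-->(1,2,3) g-->(3,0,3)
⟦path⟧: ⟨3 3; 1 0; 3 3⟩

Answer: ⟨3 3; 1 0; 3 3⟩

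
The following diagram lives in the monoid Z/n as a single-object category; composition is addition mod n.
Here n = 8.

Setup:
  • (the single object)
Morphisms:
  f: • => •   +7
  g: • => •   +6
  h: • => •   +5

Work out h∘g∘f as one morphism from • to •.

  0 +7≡7 +6≡5 +5≡2  (mod 8)
composite: +2

Answer: +2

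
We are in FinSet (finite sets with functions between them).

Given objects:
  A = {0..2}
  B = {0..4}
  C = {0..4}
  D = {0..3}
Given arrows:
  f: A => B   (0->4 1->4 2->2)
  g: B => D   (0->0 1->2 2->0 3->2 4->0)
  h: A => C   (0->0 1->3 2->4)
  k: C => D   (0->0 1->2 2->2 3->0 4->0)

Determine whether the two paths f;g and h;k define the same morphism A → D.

Answer: COMMUTES

Work:
1) trace f;g:
  0 f=>4 g=>0
  1 f=>4 g=>0
  2 f=>2 g=>0
  composite₁ = (0->0 1->0 2->0)
2) trace h;k:
  0 h=>0 k=>0
  1 h=>3 k=>0
  2 h=>4 k=>0
  composite₂ = (0->0 1->0 2->0)
Equal? equal; square commutes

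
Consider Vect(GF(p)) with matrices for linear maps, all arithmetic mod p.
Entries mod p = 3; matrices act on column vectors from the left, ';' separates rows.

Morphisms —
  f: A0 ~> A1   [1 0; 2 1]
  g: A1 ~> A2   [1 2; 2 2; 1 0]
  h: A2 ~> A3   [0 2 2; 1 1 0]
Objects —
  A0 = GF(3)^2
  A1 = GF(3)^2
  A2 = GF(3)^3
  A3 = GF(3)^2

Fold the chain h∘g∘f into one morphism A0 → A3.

Answer: [2 1; 2 1]

Work:
  e0=⟨1,0⟩ f~>⟨1,2⟩ g~>⟨2,0,1⟩ h~>⟨2,2⟩
  e1=⟨0,1⟩ f~>⟨0,1⟩ g~>⟨2,2,0⟩ h~>⟨1,1⟩
composite: [2 1; 2 1]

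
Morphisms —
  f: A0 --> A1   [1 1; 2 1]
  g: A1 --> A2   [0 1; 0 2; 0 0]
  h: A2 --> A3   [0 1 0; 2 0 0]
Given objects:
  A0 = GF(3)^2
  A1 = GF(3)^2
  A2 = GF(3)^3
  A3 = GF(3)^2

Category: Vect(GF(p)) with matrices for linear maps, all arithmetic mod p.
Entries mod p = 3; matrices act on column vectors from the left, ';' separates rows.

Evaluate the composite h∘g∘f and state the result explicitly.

  e0=⟨1,0⟩ f-->⟨1,2⟩ g-->⟨2,1,0⟩ h-->⟨1,1⟩
  e1=⟨0,1⟩ f-->⟨1,1⟩ g-->⟨1,2,0⟩ h-->⟨2,2⟩
result: [1 2; 1 2]

Answer: [1 2; 1 2]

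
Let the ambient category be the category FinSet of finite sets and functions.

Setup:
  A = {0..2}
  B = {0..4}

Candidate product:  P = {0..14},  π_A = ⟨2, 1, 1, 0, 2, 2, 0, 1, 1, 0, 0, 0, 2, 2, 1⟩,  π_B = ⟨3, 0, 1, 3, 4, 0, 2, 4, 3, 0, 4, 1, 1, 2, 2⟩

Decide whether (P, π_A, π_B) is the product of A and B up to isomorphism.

|A|·|B| = 3·5 = 15;  |P| = 15
Check the pairing map k ↦ (π_A(k), π_B(k)):
  0 ↦ (2,3)
  1 ↦ (1,0)
  2 ↦ (1,1)
  3 ↦ (0,3)
  4 ↦ (2,4)
  5 ↦ (2,0)
  6 ↦ (0,2)
  7 ↦ (1,4)
  8 ↦ (1,3)
  9 ↦ (0,0)
  10 ↦ (0,4)
  11 ↦ (0,1)
  12 ↦ (2,1)
  13 ↦ (2,2)
  14 ↦ (1,2)
distinct pairs in image: 15 / 15 needed
  → bijection onto A×B; projections well-typed.

Answer: VALID PRODUCT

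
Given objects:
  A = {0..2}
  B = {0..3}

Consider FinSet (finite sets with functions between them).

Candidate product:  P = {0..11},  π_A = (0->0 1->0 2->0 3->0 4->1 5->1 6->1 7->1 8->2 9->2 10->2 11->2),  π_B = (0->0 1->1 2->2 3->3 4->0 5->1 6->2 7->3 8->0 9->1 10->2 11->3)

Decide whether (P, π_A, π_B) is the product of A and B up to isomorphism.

|A|·|B| = 3·4 = 12;  |P| = 12
Check the pairing map k ↦ (π_A(k), π_B(k)):
  0 -> (0,0)
  1 -> (0,1)
  2 -> (0,2)
  3 -> (0,3)
  4 -> (1,0)
  5 -> (1,1)
  6 -> (1,2)
  7 -> (1,3)
  8 -> (2,0)
  9 -> (2,1)
  10 -> (2,2)
  11 -> (2,3)
distinct pairs in image: 12 / 12 needed
  → bijection onto A×B; projections well-typed.

Answer: VALID PRODUCT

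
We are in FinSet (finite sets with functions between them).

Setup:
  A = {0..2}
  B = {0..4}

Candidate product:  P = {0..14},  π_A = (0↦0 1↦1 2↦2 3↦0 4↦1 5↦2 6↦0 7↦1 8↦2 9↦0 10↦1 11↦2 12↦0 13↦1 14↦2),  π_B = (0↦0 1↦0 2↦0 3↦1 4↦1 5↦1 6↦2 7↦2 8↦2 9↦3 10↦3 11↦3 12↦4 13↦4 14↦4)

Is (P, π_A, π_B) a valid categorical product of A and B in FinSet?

|A|·|B| = 3·5 = 15;  |P| = 15
Check the pairing map k ↦ (π_A(k), π_B(k)):
  0 ↦ (0,0)
  1 ↦ (1,0)
  2 ↦ (2,0)
  3 ↦ (0,1)
  4 ↦ (1,1)
  5 ↦ (2,1)
  6 ↦ (0,2)
  7 ↦ (1,2)
  8 ↦ (2,2)
  9 ↦ (0,3)
  10 ↦ (1,3)
  11 ↦ (2,3)
  12 ↦ (0,4)
  13 ↦ (1,4)
  14 ↦ (2,4)
distinct pairs in image: 15 / 15 needed
  → bijection onto A×B; projections well-typed.

Answer: VALID PRODUCT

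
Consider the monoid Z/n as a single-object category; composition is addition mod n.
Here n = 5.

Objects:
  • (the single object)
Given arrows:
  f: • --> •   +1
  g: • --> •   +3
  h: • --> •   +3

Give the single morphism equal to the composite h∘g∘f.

  0 +1≡1 +3≡4 +3≡2  (mod 5)
result: +2

Answer: +2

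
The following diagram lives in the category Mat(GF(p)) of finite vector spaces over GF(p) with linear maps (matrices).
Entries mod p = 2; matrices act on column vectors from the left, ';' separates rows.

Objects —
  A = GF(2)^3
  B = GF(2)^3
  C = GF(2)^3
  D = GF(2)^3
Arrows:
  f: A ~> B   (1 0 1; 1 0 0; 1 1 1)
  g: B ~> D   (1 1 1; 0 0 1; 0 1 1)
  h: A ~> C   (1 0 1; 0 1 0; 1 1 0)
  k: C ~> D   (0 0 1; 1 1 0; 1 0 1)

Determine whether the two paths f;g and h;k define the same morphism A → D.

Answer: COMMUTES

Trace:
1) trace f;g:
  e0=(1,0,0) f~>(1,1,1) g~>(1,1,0)
  e1=(0,1,0) f~>(0,0,1) g~>(1,1,1)
  e2=(0,0,1) f~>(1,0,1) g~>(0,1,1)
  result₁ = (1 1 0; 1 1 1; 0 1 1)
2) trace h;k:
  e0=(1,0,0) h~>(1,0,1) k~>(1,1,0)
  e1=(0,1,0) h~>(0,1,1) k~>(1,1,1)
  e2=(0,0,1) h~>(1,0,0) k~>(0,1,1)
  result₂ = (1 1 0; 1 1 1; 0 1 1)
Equal? same morphism ✓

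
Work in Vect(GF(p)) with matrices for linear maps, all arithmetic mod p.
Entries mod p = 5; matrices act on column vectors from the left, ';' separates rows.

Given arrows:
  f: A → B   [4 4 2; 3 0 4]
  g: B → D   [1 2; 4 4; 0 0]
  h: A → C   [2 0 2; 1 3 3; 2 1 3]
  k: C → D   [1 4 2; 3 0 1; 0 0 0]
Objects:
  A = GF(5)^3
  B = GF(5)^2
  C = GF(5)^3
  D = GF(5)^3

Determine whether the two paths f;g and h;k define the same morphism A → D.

1) trace f;g:
  e0=[1,0,0] f→[4,3] g→[0,3,0]
  e1=[0,1,0] f→[4,0] g→[4,1,0]
  e2=[0,0,1] f→[2,4] g→[0,4,0]
  result₁ = [0 4 0; 3 1 4; 0 0 0]
2) trace h;k:
  e0=[1,0,0] h→[2,1,2] k→[0,3,0]
  e1=[0,1,0] h→[0,3,1] k→[4,1,0]
  e2=[0,0,1] h→[2,3,3] k→[0,4,0]
  result₂ = [0 4 0; 3 1 4; 0 0 0]
Equal? YES — commutes

Answer: COMMUTES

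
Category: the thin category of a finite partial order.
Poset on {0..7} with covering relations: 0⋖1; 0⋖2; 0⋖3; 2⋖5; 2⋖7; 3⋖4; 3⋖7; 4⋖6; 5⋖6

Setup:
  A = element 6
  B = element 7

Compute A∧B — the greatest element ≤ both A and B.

Answer: NO MEET EXISTS

Work:
Lower bounds of A=6 and B=7: {0,2,3}
  maximal lower bounds 2 and 3 are incomparable: neither 2≤3 nor 3≤2
→ no greatest lower bound exists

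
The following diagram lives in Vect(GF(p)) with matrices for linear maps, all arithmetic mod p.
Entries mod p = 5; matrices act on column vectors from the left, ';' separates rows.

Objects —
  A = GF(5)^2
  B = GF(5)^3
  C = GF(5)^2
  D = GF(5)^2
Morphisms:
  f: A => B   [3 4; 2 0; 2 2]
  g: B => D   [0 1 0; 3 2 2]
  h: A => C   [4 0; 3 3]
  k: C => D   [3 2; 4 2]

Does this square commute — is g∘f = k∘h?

Answer: DOES NOT COMMUTE

Trace:
Along f;g (path 1):
  e0=⟨1,0⟩ f=>⟨3,2,2⟩ g=>⟨2,2⟩
  e1=⟨0,1⟩ f=>⟨4,0,2⟩ g=>⟨0,1⟩
  composite₁ = [2 0; 2 1]
Along h;k (path 2):
  e0=⟨1,0⟩ h=>⟨4,3⟩ k=>⟨3,2⟩
  e1=⟨0,1⟩ h=>⟨0,3⟩ k=>⟨1,1⟩
  composite₂ = [3 1; 2 1]
Equal? NO — does not commute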